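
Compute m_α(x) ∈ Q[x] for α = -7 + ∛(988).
m_α(x) = x^3 + 21x^2 + 147x - 645

Set β = α + 7 = ∛(988), so β^3 = 988. Then (α + 7)^3 - 988 = 0, i.e. α is a root of g(x) = (x + 7)^3 - 988 = x^3 + 21x^2 + 147x - 645. Since g(x) = h(x + 7) where h(x) = x^3 - 988, and h is irreducible over Q (because 988 is not a perfect cube, so h has no rational root, and a monic cubic with no rational root is irreducible), g is also irreducible (irreducibility is preserved under the substitution x → x + 7). Hence m_α(x) = x^3 + 21x^2 + 147x - 645.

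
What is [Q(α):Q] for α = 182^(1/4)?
[Q(α):Q] = 4

α is a root of x^4 - 182. By Eisenstein's criterion at the prime p = 2 (which divides the constant term 182 but p^2 = 4 does not, since 182 is squarefree), x^4 - 182 is irreducible over Q. Hence [Q(α):Q] = 4.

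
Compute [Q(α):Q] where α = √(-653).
[Q(α):Q] = 2

[Q(α):Q] equals the degree of the minimal polynomial of α. Here α^2 = -653 and x^2 + 653 is irreducible (d = -653 is squarefree, ≠ 1, hence not a square), so deg(m_α) = 2. Thus [Q(α):Q] = 2.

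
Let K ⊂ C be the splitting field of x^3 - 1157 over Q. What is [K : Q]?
[K : Q] = 6

The roots of x^3 - 1157 are ∛1157, ω∛1157, ω^2∛1157 where ω = e^(2πi/3) is a primitive cube root of unity, so K = Q(∛1157, ω). Now [Q(∛1157):Q] = 3 (since 1157 is not a perfect cube, x^3 - 1157 is irreducible) and [Q(ω):Q] = 2. Both 2 and 3 divide [K:Q], and [K:Q] ≤ 3·2 = 6, so [K:Q] = 6. (Equivalently: Q(∛1157) ⊂ R but ω ∉ R, so [K : Q(∛1157)] = 2.)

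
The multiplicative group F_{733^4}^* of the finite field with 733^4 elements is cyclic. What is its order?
|F_{733^4}^*| = 288679469520

F_{733^4} has 733^4 = 288679469521 elements; its multiplicative group consists of all nonzero elements, so |F_{733^4}^*| = 288679469521 - 1 = 288679469520. (It is cyclic since any finite subgroup of the multiplicative group of a field is cyclic.)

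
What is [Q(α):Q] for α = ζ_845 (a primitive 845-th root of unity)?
[Q(α):Q] = 624

The minimal polynomial of ζ_845 over Q is the 845-th cyclotomic polynomial Φ_845(x), which is irreducible over Q and has degree φ(845) = 624. Hence [Q(α):Q] = φ(845) = 624.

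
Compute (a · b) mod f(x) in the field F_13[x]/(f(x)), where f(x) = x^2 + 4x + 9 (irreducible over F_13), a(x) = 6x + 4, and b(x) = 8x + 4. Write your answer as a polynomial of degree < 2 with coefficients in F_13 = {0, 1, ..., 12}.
a · b ≡ 7x (mod f(x))

Multiply in F_13[x]: a(x)·b(x) = (6x + 4)·(8x + 4) = 9x^2 + 4x + 3. This has degree ≥ 2, so divide by f(x) over F_13: 9x^2 + 4x + 3 = (9)·(x^2 + 4x + 9) + (7x). Hence a·b ≡ 7x (mod f). (F_13[x]/(f) is a field with 13^2 = 169 elements since f is irreducible of degree 2.)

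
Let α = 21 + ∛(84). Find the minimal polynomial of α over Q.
m_α(x) = x^3 - 63x^2 + 1323x - 9345

Set β = α - 21 = ∛(84), so β^3 = 84. Then (α - 21)^3 - 84 = 0, i.e. α is a root of g(x) = (x - 21)^3 - 84 = x^3 - 63x^2 + 1323x - 9345. Since g(x) = h(x - 21) where h(x) = x^3 - 84, and h is irreducible over Q (because 84 is not a perfect cube, so h has no rational root, and a monic cubic with no rational root is irreducible), g is also irreducible (irreducibility is preserved under the substitution x → x - 21). Hence m_α(x) = x^3 - 63x^2 + 1323x - 9345.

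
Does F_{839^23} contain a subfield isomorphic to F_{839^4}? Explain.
No: F_{839^4} is not a subfield of F_{839^23}

F_{p^m} embeds in F_{p^n} iff m | n. Here 4 ∤ 23 (since 23 = 5·4 + 3 with remainder 3 ≠ 0), so F_{839^4} is not a subfield of F_{839^23}. Equivalently: if it were, the tower law would give 4 = [F_{839^4}:F_839] dividing [F_{839^23}:F_839] = 23, contradiction.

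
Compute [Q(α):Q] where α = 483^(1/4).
[Q(α):Q] = 4

α is a root of x^4 - 483. By Eisenstein's criterion at the prime p = 3 (which divides the constant term 483 but p^2 = 9 does not, since 483 is squarefree), x^4 - 483 is irreducible over Q. Hence [Q(α):Q] = 4.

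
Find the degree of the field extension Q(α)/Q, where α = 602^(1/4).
[Q(α):Q] = 4

α is a root of x^4 - 602. By Eisenstein's criterion at the prime p = 2 (which divides the constant term 602 but p^2 = 4 does not, since 602 is squarefree), x^4 - 602 is irreducible over Q. Hence [Q(α):Q] = 4.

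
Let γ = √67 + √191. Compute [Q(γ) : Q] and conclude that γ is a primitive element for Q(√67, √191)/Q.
[Q(γ) : Q] = 4 (equivalently, Q(γ) = Q(√67, √191))

Obviously Q(γ) ⊆ Q(√67, √191), and [Q(√67, √191):Q] = 4 (since 67, 191 are distinct squarefree integers > 1 with 12797 not a perfect square). To show equality we compute the minimal polynomial of γ. From γ = √67 + √191: γ^2 = 67 + 2√(12797) + 191 = 258 + 2√(12797), so γ^2 - 258 = 2√(12797); squaring, (γ^2 - 258)^2 = 4·12797, i.e. γ^4 - 516γ^2 + 66564 - 51188 = 0, i.e. γ^4 - 516γ^2 + 15376 = 0. So γ is a root of x^4 - 516x^2 + 15376. This polynomial is irreducible over Q: it has no rational root (each ±√67 ± √191 is irrational), and any factorization into two quadratics over Q would force √(12797) ∈ Q (pairing opposite roots) or √67, √191 ∈ Q (other pairings), all impossible. Hence [Q(γ):Q] = 4 = [Q(√67, √191):Q], so Q(γ) = Q(√67, √191).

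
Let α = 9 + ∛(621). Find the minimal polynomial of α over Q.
m_α(x) = x^3 - 27x^2 + 243x - 1350

Set β = α - 9 = ∛(621), so β^3 = 621. Then (α - 9)^3 - 621 = 0, i.e. α is a root of g(x) = (x - 9)^3 - 621 = x^3 - 27x^2 + 243x - 1350. Since g(x) = h(x - 9) where h(x) = x^3 - 621, and h is irreducible over Q (because 621 is not a perfect cube, so h has no rational root, and a monic cubic with no rational root is irreducible), g is also irreducible (irreducibility is preserved under the substitution x → x - 9). Hence m_α(x) = x^3 - 27x^2 + 243x - 1350.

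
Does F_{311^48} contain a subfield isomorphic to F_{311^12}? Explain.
Yes: F_{311^12} is a subfield of F_{311^48}

F_{p^m} embeds in F_{p^n} iff m | n (since F_{p^n} is the splitting field of x^(p^n) - x, and F_{p^m} ⊂ F_{p^n} forces p^n to be a power of p^m, i.e. m | n; conversely if m | n then every root of x^(p^m) - x is a root of x^(p^n) - x). Here 12 | 48 (since 48 = 4·12), so F_{311^12} is a subfield of F_{311^48}, and [F_{311^48} : F_{311^12}] = 48/12 = 4.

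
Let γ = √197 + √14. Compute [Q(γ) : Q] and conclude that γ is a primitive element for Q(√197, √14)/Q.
[Q(γ) : Q] = 4 (equivalently, Q(γ) = Q(√197, √14))

Obviously Q(γ) ⊆ Q(√197, √14), and [Q(√197, √14):Q] = 4 (since 197, 14 are distinct squarefree integers > 1 with 2758 not a perfect square). To show equality we compute the minimal polynomial of γ. From γ = √197 + √14: γ^2 = 197 + 2√(2758) + 14 = 211 + 2√(2758), so γ^2 - 211 = 2√(2758); squaring, (γ^2 - 211)^2 = 4·2758, i.e. γ^4 - 422γ^2 + 44521 - 11032 = 0, i.e. γ^4 - 422γ^2 + 33489 = 0. So γ is a root of x^4 - 422x^2 + 33489. This polynomial is irreducible over Q: it has no rational root (each ±√197 ± √14 is irrational), and any factorization into two quadratics over Q would force √(2758) ∈ Q (pairing opposite roots) or √197, √14 ∈ Q (other pairings), all impossible. Hence [Q(γ):Q] = 4 = [Q(√197, √14):Q], so Q(γ) = Q(√197, √14).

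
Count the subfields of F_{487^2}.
F_{487^2} has 2 subfields

The subfields of F_{p^n} are exactly the fields F_{p^d} for d | n (each is the fixed field of the unique index-d subgroup of Gal(F_{p^n}/F_p) ≅ Z/nZ). The divisors of n = 2 are {1, 2}, giving 2 subfields: F_{487^1}, F_{487^2}.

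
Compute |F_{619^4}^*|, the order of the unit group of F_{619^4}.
|F_{619^4}^*| = 146812351920

F_{619^4} has 619^4 = 146812351921 elements; its multiplicative group consists of all nonzero elements, so |F_{619^4}^*| = 146812351921 - 1 = 146812351920. (It is cyclic since any finite subgroup of the multiplicative group of a field is cyclic.)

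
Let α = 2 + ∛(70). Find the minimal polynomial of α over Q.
m_α(x) = x^3 - 6x^2 + 12x - 78

Set β = α - 2 = ∛(70), so β^3 = 70. Then (α - 2)^3 - 70 = 0, i.e. α is a root of g(x) = (x - 2)^3 - 70 = x^3 - 6x^2 + 12x - 78. Since g(x) = h(x - 2) where h(x) = x^3 - 70, and h is irreducible over Q (because 70 is not a perfect cube, so h has no rational root, and a monic cubic with no rational root is irreducible), g is also irreducible (irreducibility is preserved under the substitution x → x - 2). Hence m_α(x) = x^3 - 6x^2 + 12x - 78.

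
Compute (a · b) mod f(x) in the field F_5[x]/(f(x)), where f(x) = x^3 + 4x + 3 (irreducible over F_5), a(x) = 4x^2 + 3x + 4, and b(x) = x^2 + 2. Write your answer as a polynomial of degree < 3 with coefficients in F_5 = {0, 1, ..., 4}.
a · b ≡ x^2 + 2x + 4 (mod f(x))

Multiply in F_5[x]: a(x)·b(x) = (4x^2 + 3x + 4)·(x^2 + 2) = 4x^4 + 3x^3 + 2x^2 + x + 3. This has degree ≥ 3, so divide by f(x) over F_5: 4x^4 + 3x^3 + 2x^2 + x + 3 = (4x + 3)·(x^3 + 4x + 3) + (x^2 + 2x + 4). Hence a·b ≡ x^2 + 2x + 4 (mod f). (F_5[x]/(f) is a field with 5^3 = 125 elements since f is irreducible of degree 3.)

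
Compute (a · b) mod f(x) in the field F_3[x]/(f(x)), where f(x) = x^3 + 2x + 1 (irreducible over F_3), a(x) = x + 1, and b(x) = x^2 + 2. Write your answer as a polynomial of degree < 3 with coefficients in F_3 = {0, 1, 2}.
a · b ≡ x^2 + 1 (mod f(x))

Multiply in F_3[x]: a(x)·b(x) = (x + 1)·(x^2 + 2) = x^3 + x^2 + 2x + 2. This has degree ≥ 3, so divide by f(x) over F_3: x^3 + x^2 + 2x + 2 = (1)·(x^3 + 2x + 1) + (x^2 + 1). Hence a·b ≡ x^2 + 1 (mod f). (F_3[x]/(f) is a field with 3^3 = 27 elements since f is irreducible of degree 3.)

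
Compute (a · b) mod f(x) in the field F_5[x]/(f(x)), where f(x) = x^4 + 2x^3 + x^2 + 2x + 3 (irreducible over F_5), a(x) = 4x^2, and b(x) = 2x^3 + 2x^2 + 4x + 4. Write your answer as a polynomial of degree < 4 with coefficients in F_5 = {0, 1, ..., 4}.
a · b ≡ 4x^3 + 3x^2 + 2x + 4 (mod f(x))

Multiply in F_5[x]: a(x)·b(x) = (4x^2)·(2x^3 + 2x^2 + 4x + 4) = 3x^5 + 3x^4 + x^3 + x^2. This has degree ≥ 4, so divide by f(x) over F_5: 3x^5 + 3x^4 + x^3 + x^2 = (3x + 2)·(x^4 + 2x^3 + x^2 + 2x + 3) + (4x^3 + 3x^2 + 2x + 4). Hence a·b ≡ 4x^3 + 3x^2 + 2x + 4 (mod f). (F_5[x]/(f) is a field with 5^4 = 625 elements since f is irreducible of degree 4.)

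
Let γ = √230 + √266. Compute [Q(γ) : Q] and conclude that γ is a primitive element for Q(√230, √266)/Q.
[Q(γ) : Q] = 4 (equivalently, Q(γ) = Q(√230, √266))

Obviously Q(γ) ⊆ Q(√230, √266), and [Q(√230, √266):Q] = 4 (since 230, 266 are distinct squarefree integers > 1 with 61180 not a perfect square). To show equality we compute the minimal polynomial of γ. From γ = √230 + √266: γ^2 = 230 + 2√(61180) + 266 = 496 + 2√(61180), so γ^2 - 496 = 2√(61180); squaring, (γ^2 - 496)^2 = 4·61180, i.e. γ^4 - 992γ^2 + 246016 - 244720 = 0, i.e. γ^4 - 992γ^2 + 1296 = 0. So γ is a root of x^4 - 992x^2 + 1296. This polynomial is irreducible over Q: it has no rational root (each ±√230 ± √266 is irrational), and any factorization into two quadratics over Q would force √(61180) ∈ Q (pairing opposite roots) or √230, √266 ∈ Q (other pairings), all impossible. Hence [Q(γ):Q] = 4 = [Q(√230, √266):Q], so Q(γ) = Q(√230, √266).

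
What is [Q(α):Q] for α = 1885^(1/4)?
[Q(α):Q] = 4

α is a root of x^4 - 1885. By Eisenstein's criterion at the prime p = 5 (which divides the constant term 1885 but p^2 = 25 does not, since 1885 is squarefree), x^4 - 1885 is irreducible over Q. Hence [Q(α):Q] = 4.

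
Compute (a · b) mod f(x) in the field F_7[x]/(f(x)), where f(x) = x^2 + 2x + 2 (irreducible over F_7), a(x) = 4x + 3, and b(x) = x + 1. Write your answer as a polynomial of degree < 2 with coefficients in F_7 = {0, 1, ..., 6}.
a · b ≡ 6x + 2 (mod f(x))

Multiply in F_7[x]: a(x)·b(x) = (4x + 3)·(x + 1) = 4x^2 + 3. This has degree ≥ 2, so divide by f(x) over F_7: 4x^2 + 3 = (4)·(x^2 + 2x + 2) + (6x + 2). Hence a·b ≡ 6x + 2 (mod f). (F_7[x]/(f) is a field with 7^2 = 49 elements since f is irreducible of degree 2.)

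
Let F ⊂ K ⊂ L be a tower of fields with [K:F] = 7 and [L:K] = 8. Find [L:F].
[L:F] = 56

The tower law says that for any tower of field extensions F ⊂ K ⊂ L with finite degrees, [L:F] = [L:K] · [K:F]. Here this gives [L:F] = 8 · 7 = 56.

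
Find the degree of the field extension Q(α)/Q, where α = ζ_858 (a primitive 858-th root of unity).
[Q(α):Q] = 240

The minimal polynomial of ζ_858 over Q is the 858-th cyclotomic polynomial Φ_858(x), which is irreducible over Q and has degree φ(858) = 240. Hence [Q(α):Q] = φ(858) = 240.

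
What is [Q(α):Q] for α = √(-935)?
[Q(α):Q] = 2

[Q(α):Q] equals the degree of the minimal polynomial of α. Here α^2 = -935 and x^2 + 935 is irreducible (d = -935 is squarefree, ≠ 1, hence not a square), so deg(m_α) = 2. Thus [Q(α):Q] = 2.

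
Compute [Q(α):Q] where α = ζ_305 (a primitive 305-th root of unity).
[Q(α):Q] = 240

The minimal polynomial of ζ_305 over Q is the 305-th cyclotomic polynomial Φ_305(x), which is irreducible over Q and has degree φ(305) = 240. Hence [Q(α):Q] = φ(305) = 240.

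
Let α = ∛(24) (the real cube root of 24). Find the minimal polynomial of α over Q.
m_α(x) = x^3 - 24

α satisfies α^3 = 24, so x^3 - 24 annihilates α. By the rational root test, a rational root p/q (in lowest terms) of x^3 - 24 would satisfy p^3 = 24 q^3, forcing q = 1 and p^3 = 24; but 24 is not a perfect cube, contradiction. A monic cubic over Q with no rational root is irreducible (any nontrivial factorization would include a linear factor). Hence x^3 - 24 is the minimal polynomial of α, and in particular [Q(α):Q] = 3.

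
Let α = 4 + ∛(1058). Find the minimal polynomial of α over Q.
m_α(x) = x^3 - 12x^2 + 48x - 1122

Set β = α - 4 = ∛(1058), so β^3 = 1058. Then (α - 4)^3 - 1058 = 0, i.e. α is a root of g(x) = (x - 4)^3 - 1058 = x^3 - 12x^2 + 48x - 1122. Since g(x) = h(x - 4) where h(x) = x^3 - 1058, and h is irreducible over Q (because 1058 is not a perfect cube, so h has no rational root, and a monic cubic with no rational root is irreducible), g is also irreducible (irreducibility is preserved under the substitution x → x - 4). Hence m_α(x) = x^3 - 12x^2 + 48x - 1122.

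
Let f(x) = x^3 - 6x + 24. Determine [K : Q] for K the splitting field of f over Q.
[K : Q] = 6

By the rational root test, any rational root of the monic integer polynomial f(x) = x^3 - 6x + 24 must be an integer dividing the constant term 24, i.e. one of ±{1, 2, 3, 4, 6, 8, 12, 24}. Evaluating: f(1) = 19, f(-1) = 29, f(2) = 20, f(-2) = 28, f(3) = 33, f(-3) = 15, f(4) = 64, f(-4) = -16, f(6) = 204, f(-6) = -156, f(8) = 488, f(-8) = -440, f(12) = 1680, f(-12) = -1632, f(24) = 13704, f(-24) = -13656; none is 0, so f has no rational root and is therefore irreducible over Q (a cubic with no linear factor over a field is irreducible). For an irreducible cubic, the Galois group is A_3 or S_3 according as the discriminant disc(f) = -4a^3 - 27b^2 = -4·(-6)^3 - 27·(24)^2 = -14688 is or is not a square in Q. Here disc(f) = -14688 is not a perfect square in Q, so the Galois group of f over Q is not contained in A_3 and must be all of S_3. The splitting field has degree |S_3| = 6 over Q, so [K : Q] = 6.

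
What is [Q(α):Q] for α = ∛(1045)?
[Q(α):Q] = 3

The minimal polynomial of α is x^3 - 1045, irreducible over Q since 1045 is not a perfect cube (so x^3 - 1045 has no rational root). Hence [Q(α):Q] = deg(m_α) = 3.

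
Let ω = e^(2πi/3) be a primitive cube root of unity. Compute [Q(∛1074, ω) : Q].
[Q(∛1074, ω) : Q] = 6

[Q(∛1074):Q] = 3 (min poly x^3 - 1074, irreducible since 1074 is not a perfect cube). [Q(ω):Q] = 2 (min poly x^2 + x + 1). Since Q(∛1074) ⊂ R and ω ∉ R, we have ω ∉ Q(∛1074), so x^2 + x + 1 remains irreducible over Q(∛1074) and [Q(∛1074, ω) : Q(∛1074)] = 2. By the tower law, [Q(∛1074, ω) : Q] = 3 · 2 = 6. (In fact Q(∛1074, ω) is the splitting field of x^3 - 1074 over Q.)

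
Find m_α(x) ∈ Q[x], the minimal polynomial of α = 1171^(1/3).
m_α(x) = x^3 - 1171

α satisfies α^3 = 1171, so x^3 - 1171 annihilates α. By the rational root test, a rational root p/q (in lowest terms) of x^3 - 1171 would satisfy p^3 = 1171 q^3, forcing q = 1 and p^3 = 1171; but 1171 is not a perfect cube, contradiction. A monic cubic over Q with no rational root is irreducible (any nontrivial factorization would include a linear factor). Hence x^3 - 1171 is the minimal polynomial of α, and in particular [Q(α):Q] = 3.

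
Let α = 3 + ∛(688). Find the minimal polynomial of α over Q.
m_α(x) = x^3 - 9x^2 + 27x - 715

Set β = α - 3 = ∛(688), so β^3 = 688. Then (α - 3)^3 - 688 = 0, i.e. α is a root of g(x) = (x - 3)^3 - 688 = x^3 - 9x^2 + 27x - 715. Since g(x) = h(x - 3) where h(x) = x^3 - 688, and h is irreducible over Q (because 688 is not a perfect cube, so h has no rational root, and a monic cubic with no rational root is irreducible), g is also irreducible (irreducibility is preserved under the substitution x → x - 3). Hence m_α(x) = x^3 - 9x^2 + 27x - 715.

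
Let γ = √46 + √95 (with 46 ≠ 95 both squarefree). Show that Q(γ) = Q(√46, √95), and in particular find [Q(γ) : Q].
[Q(γ) : Q] = 4 (equivalently, Q(γ) = Q(√46, √95))

Obviously Q(γ) ⊆ Q(√46, √95), and [Q(√46, √95):Q] = 4 (since 46, 95 are distinct squarefree integers > 1 with 4370 not a perfect square). To show equality we compute the minimal polynomial of γ. From γ = √46 + √95: γ^2 = 46 + 2√(4370) + 95 = 141 + 2√(4370), so γ^2 - 141 = 2√(4370); squaring, (γ^2 - 141)^2 = 4·4370, i.e. γ^4 - 282γ^2 + 19881 - 17480 = 0, i.e. γ^4 - 282γ^2 + 2401 = 0. So γ is a root of x^4 - 282x^2 + 2401. This polynomial is irreducible over Q: it has no rational root (each ±√46 ± √95 is irrational), and any factorization into two quadratics over Q would force √(4370) ∈ Q (pairing opposite roots) or √46, √95 ∈ Q (other pairings), all impossible. Hence [Q(γ):Q] = 4 = [Q(√46, √95):Q], so Q(γ) = Q(√46, √95).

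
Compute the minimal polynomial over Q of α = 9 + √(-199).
m_α(x) = x^2 - 18x + 280

From α - 9 = √(-199), squaring gives (α - 9)^2 = -199, i.e. α^2 - 18α + 81 = -199, so α^2 - 18α + 280 = 0. The discriminant of x^2 - 18x + 280 is (-18)^2 - 4·(280) = 324 - 1120 = -796, and 4·(-199) is not a perfect square in Q since -199 is squarefree and ≠ 1. Hence x^2 - 18x + 280 is irreducible over Q and is the minimal polynomial of α.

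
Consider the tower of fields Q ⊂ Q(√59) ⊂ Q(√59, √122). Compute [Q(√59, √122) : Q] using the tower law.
[Q(√59, √122) : Q] = 4

[Q(√59):Q] = 2 (min poly x^2 - 59, irreducible since 59 is squarefree > 1). For the top step, suppose √122 ∈ Q(√59), say √122 = c + d√59 with c, d ∈ Q. Squaring: 122 = c^2 + 59d^2 + 2cd√59. Since √59 ∉ Q this forces 2cd = 0. If d = 0 then √122 = c ∈ Q, contradicting 122 squarefree > 1. If c = 0 then 122 = 59d^2, so 59·122 = (59d)^2 is a perfect square in Q — but 59·122 = 7198 is not a perfect square (since 59 and 122 are distinct squarefree integers). Contradiction. Hence √122 ∉ Q(√59), so x^2 - 122 stays irreducible over Q(√59) and [Q(√59, √122) : Q(√59)] = 2. By the tower law, [Q(√59, √122) : Q] = 2 · 2 = 4.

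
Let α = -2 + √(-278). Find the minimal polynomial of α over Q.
m_α(x) = x^2 + 4x + 282

From α + 2 = √(-278), squaring gives (α + 2)^2 = -278, i.e. α^2 + 4α + 4 = -278, so α^2 + 4α + 282 = 0. The discriminant of x^2 + 4x + 282 is (4)^2 - 4·(282) = 16 - 1128 = -1112, and 4·(-278) is not a perfect square in Q since -278 is squarefree and ≠ 1. Hence x^2 + 4x + 282 is irreducible over Q and is the minimal polynomial of α.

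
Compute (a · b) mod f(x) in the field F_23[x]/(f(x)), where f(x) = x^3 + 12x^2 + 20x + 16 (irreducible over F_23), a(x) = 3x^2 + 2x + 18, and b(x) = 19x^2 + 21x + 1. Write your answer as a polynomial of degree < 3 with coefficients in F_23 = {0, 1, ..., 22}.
a · b ≡ 10x^2 + 19x + 8 (mod f(x))

Multiply in F_23[x]: a(x)·b(x) = (3x^2 + 2x + 18)·(19x^2 + 21x + 1) = 11x^4 + 9x^3 + 19x^2 + 12x + 18. This has degree ≥ 3, so divide by f(x) over F_23: 11x^4 + 9x^3 + 19x^2 + 12x + 18 = (11x + 15)·(x^3 + 12x^2 + 20x + 16) + (10x^2 + 19x + 8). Hence a·b ≡ 10x^2 + 19x + 8 (mod f). (F_23[x]/(f) is a field with 23^3 = 12167 elements since f is irreducible of degree 3.)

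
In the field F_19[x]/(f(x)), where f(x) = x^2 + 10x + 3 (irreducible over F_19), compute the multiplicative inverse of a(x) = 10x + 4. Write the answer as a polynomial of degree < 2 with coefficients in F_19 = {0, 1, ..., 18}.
a(x)^(-1) ≡ 6x + 12 (mod f(x))

Since f is irreducible over F_19, F_19[x]/(f) is a field and a(x) ≠ 0 has an inverse. Apply the extended Euclidean algorithm to f(x) and a(x) in F_19[x]: f(x) = (2x + 4)·a(x) + (6). The last nonzero remainder is the constant 6 = gcd(f, a) in F_19. Back-substituting through the division chain expresses 6 = s(x)·a(x) + t(x)·f(x) with s(x) ≡ 17x + 15 (mod f), so (17x + 15)·a(x) ≡ 6 (mod f). Multiplying by 6^(-1) ≡ 16 in F_19 gives a(x)^(-1) ≡ 16·(17x + 15) ≡ 6x + 12 (mod f). Check: (10x + 4)·(6x + 12) = 3x^2 + 11x + 10 ≡ 1 (mod x^2 + 10x + 3).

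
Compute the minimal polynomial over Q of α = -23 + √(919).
m_α(x) = x^2 + 46x - 390

From α + 23 = √(919), squaring gives (α + 23)^2 = 919, i.e. α^2 + 46α + 529 = 919, so α^2 + 46α - 390 = 0. The discriminant of x^2 + 46x - 390 is (46)^2 - 4·(-390) = 2116 + 1560 = 3676, and 4·(919) is not a perfect square in Q since 919 is squarefree and ≠ 1. Hence x^2 + 46x - 390 is irreducible over Q and is the minimal polynomial of α.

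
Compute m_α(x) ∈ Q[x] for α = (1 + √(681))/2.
m_α(x) = x^2 - x - 170

From 2α - 1 = √(681), squaring gives (2α - 1)^2 = 681, i.e. 4α^2 - 4α + 1 = 681, so α^2 - α + (1 - 681)/4 = 0. Since 681 ≡ 1 (mod 4), (1 - 681)/4 = -170 ∈ Z. The polynomial x^2 - x - 170 has discriminant 1 - 4·(-170) = 681, which is not a perfect square in Q (d = 681 is squarefree and ≠ 1), so x^2 - x - 170 is irreducible over Q. It is the minimal polynomial of α.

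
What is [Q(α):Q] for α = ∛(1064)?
[Q(α):Q] = 3

The minimal polynomial of α is x^3 - 1064, irreducible over Q since 1064 is not a perfect cube (so x^3 - 1064 has no rational root). Hence [Q(α):Q] = deg(m_α) = 3.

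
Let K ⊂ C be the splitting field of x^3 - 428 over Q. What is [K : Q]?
[K : Q] = 6

The roots of x^3 - 428 are ∛428, ω∛428, ω^2∛428 where ω = e^(2πi/3) is a primitive cube root of unity, so K = Q(∛428, ω). Now [Q(∛428):Q] = 3 (since 428 is not a perfect cube, x^3 - 428 is irreducible) and [Q(ω):Q] = 2. Both 2 and 3 divide [K:Q], and [K:Q] ≤ 3·2 = 6, so [K:Q] = 6. (Equivalently: Q(∛428) ⊂ R but ω ∉ R, so [K : Q(∛428)] = 2.)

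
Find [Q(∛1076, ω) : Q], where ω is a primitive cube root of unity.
[Q(∛1076, ω) : Q] = 6

[Q(∛1076):Q] = 3 (min poly x^3 - 1076, irreducible since 1076 is not a perfect cube). [Q(ω):Q] = 2 (min poly x^2 + x + 1). Since Q(∛1076) ⊂ R and ω ∉ R, we have ω ∉ Q(∛1076), so x^2 + x + 1 remains irreducible over Q(∛1076) and [Q(∛1076, ω) : Q(∛1076)] = 2. By the tower law, [Q(∛1076, ω) : Q] = 3 · 2 = 6. (In fact Q(∛1076, ω) is the splitting field of x^3 - 1076 over Q.)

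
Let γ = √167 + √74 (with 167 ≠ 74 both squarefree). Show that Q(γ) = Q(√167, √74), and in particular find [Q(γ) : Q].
[Q(γ) : Q] = 4 (equivalently, Q(γ) = Q(√167, √74))

Obviously Q(γ) ⊆ Q(√167, √74), and [Q(√167, √74):Q] = 4 (since 167, 74 are distinct squarefree integers > 1 with 12358 not a perfect square). To show equality we compute the minimal polynomial of γ. From γ = √167 + √74: γ^2 = 167 + 2√(12358) + 74 = 241 + 2√(12358), so γ^2 - 241 = 2√(12358); squaring, (γ^2 - 241)^2 = 4·12358, i.e. γ^4 - 482γ^2 + 58081 - 49432 = 0, i.e. γ^4 - 482γ^2 + 8649 = 0. So γ is a root of x^4 - 482x^2 + 8649. This polynomial is irreducible over Q: it has no rational root (each ±√167 ± √74 is irrational), and any factorization into two quadratics over Q would force √(12358) ∈ Q (pairing opposite roots) or √167, √74 ∈ Q (other pairings), all impossible. Hence [Q(γ):Q] = 4 = [Q(√167, √74):Q], so Q(γ) = Q(√167, √74).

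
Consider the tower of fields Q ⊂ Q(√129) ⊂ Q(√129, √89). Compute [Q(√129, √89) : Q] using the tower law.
[Q(√129, √89) : Q] = 4

[Q(√129):Q] = 2 (min poly x^2 - 129, irreducible since 129 is squarefree > 1). For the top step, suppose √89 ∈ Q(√129), say √89 = c + d√129 with c, d ∈ Q. Squaring: 89 = c^2 + 129d^2 + 2cd√129. Since √129 ∉ Q this forces 2cd = 0. If d = 0 then √89 = c ∈ Q, contradicting 89 squarefree > 1. If c = 0 then 89 = 129d^2, so 129·89 = (129d)^2 is a perfect square in Q — but 129·89 = 11481 is not a perfect square (since 129 and 89 are distinct squarefree integers). Contradiction. Hence √89 ∉ Q(√129), so x^2 - 89 stays irreducible over Q(√129) and [Q(√129, √89) : Q(√129)] = 2. By the tower law, [Q(√129, √89) : Q] = 2 · 2 = 4.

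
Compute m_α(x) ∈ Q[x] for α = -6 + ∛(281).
m_α(x) = x^3 + 18x^2 + 108x - 65

Set β = α + 6 = ∛(281), so β^3 = 281. Then (α + 6)^3 - 281 = 0, i.e. α is a root of g(x) = (x + 6)^3 - 281 = x^3 + 18x^2 + 108x - 65. Since g(x) = h(x + 6) where h(x) = x^3 - 281, and h is irreducible over Q (because 281 is not a perfect cube, so h has no rational root, and a monic cubic with no rational root is irreducible), g is also irreducible (irreducibility is preserved under the substitution x → x + 6). Hence m_α(x) = x^3 + 18x^2 + 108x - 65.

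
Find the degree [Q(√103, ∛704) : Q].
[Q(√103, ∛704) : Q] = 6

Let L = Q(√103, ∛704). Since Q(√103) ⊂ L and [Q(√103):Q] = 2, the tower law gives 2 | [L:Q]. Likewise Q(∛704) ⊂ L with [Q(∛704):Q] = 3 (because 704 is not a perfect cube), so 3 | [L:Q]. As gcd(2,3) = 1, [L:Q] is divisible by 6. Conversely L is generated over Q by √103 and ∛704, so [L:Q] ≤ 2·3 = 6. Therefore [Q(√103, ∛704) : Q] = 6.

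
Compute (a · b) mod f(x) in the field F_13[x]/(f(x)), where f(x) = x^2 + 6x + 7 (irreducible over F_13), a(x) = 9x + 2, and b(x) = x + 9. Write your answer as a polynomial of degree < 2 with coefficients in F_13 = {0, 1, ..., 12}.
a · b ≡ 3x + 7 (mod f(x))

Multiply in F_13[x]: a(x)·b(x) = (9x + 2)·(x + 9) = 9x^2 + 5x + 5. This has degree ≥ 2, so divide by f(x) over F_13: 9x^2 + 5x + 5 = (9)·(x^2 + 6x + 7) + (3x + 7). Hence a·b ≡ 3x + 7 (mod f). (F_13[x]/(f) is a field with 13^2 = 169 elements since f is irreducible of degree 2.)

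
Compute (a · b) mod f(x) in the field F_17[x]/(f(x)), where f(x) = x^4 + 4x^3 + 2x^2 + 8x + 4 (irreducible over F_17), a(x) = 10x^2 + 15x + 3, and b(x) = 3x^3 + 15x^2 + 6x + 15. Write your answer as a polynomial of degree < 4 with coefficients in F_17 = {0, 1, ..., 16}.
a · b ≡ 2x^3 + 14x^2 + 16x (mod f(x))

Multiply in F_17[x]: a(x)·b(x) = (10x^2 + 15x + 3)·(3x^3 + 15x^2 + 6x + 15) = 13x^5 + 8x^4 + 5x^3 + 13x^2 + 5x + 11. This has degree ≥ 4, so divide by f(x) over F_17: 13x^5 + 8x^4 + 5x^3 + 13x^2 + 5x + 11 = (13x + 7)·(x^4 + 4x^3 + 2x^2 + 8x + 4) + (2x^3 + 14x^2 + 16x). Hence a·b ≡ 2x^3 + 14x^2 + 16x (mod f). (F_17[x]/(f) is a field with 17^4 = 83521 elements since f is irreducible of degree 4.)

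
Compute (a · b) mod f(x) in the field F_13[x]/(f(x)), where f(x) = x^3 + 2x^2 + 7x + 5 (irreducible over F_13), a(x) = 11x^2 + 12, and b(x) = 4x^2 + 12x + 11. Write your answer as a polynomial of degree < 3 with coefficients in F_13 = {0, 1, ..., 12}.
a · b ≡ 7x^2 + 6x + 3 (mod f(x))

Multiply in F_13[x]: a(x)·b(x) = (11x^2 + 12)·(4x^2 + 12x + 11) = 5x^4 + 2x^3 + x + 2. This has degree ≥ 3, so divide by f(x) over F_13: 5x^4 + 2x^3 + x + 2 = (5x + 5)·(x^3 + 2x^2 + 7x + 5) + (7x^2 + 6x + 3). Hence a·b ≡ 7x^2 + 6x + 3 (mod f). (F_13[x]/(f) is a field with 13^3 = 2197 elements since f is irreducible of degree 3.)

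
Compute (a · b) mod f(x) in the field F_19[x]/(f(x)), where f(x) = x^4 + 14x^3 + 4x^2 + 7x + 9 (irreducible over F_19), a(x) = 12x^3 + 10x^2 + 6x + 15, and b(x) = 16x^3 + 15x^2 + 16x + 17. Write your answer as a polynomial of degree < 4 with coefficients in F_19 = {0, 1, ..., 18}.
a · b ≡ 15x^3 + x + 15 (mod f(x))

Multiply in F_19[x]: a(x)·b(x) = (12x^3 + 10x^2 + 6x + 15)·(16x^3 + 15x^2 + 16x + 17) = 2x^6 + 17x^5 + x^4 + 10x^3 + 16x^2 + 8. This has degree ≥ 4, so divide by f(x) over F_19: 2x^6 + 17x^5 + x^4 + 10x^3 + 16x^2 + 8 = (2x^2 + 8x + 14)·(x^4 + 14x^3 + 4x^2 + 7x + 9) + (15x^3 + x + 15). Hence a·b ≡ 15x^3 + x + 15 (mod f). (F_19[x]/(f) is a field with 19^4 = 130321 elements since f is irreducible of degree 4.)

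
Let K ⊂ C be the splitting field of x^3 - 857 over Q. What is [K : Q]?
[K : Q] = 6

The roots of x^3 - 857 are ∛857, ω∛857, ω^2∛857 where ω = e^(2πi/3) is a primitive cube root of unity, so K = Q(∛857, ω). Now [Q(∛857):Q] = 3 (since 857 is not a perfect cube, x^3 - 857 is irreducible) and [Q(ω):Q] = 2. Both 2 and 3 divide [K:Q], and [K:Q] ≤ 3·2 = 6, so [K:Q] = 6. (Equivalently: Q(∛857) ⊂ R but ω ∉ R, so [K : Q(∛857)] = 2.)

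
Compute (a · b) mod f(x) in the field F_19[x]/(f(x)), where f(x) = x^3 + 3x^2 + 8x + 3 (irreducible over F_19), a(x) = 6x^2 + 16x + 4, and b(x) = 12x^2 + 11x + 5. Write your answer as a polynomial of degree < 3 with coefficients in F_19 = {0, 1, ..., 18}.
a · b ≡ 8x^2 + 9x + 8 (mod f(x))

Multiply in F_19[x]: a(x)·b(x) = (6x^2 + 16x + 4)·(12x^2 + 11x + 5) = 15x^4 + 11x^3 + 7x^2 + 10x + 1. This has degree ≥ 3, so divide by f(x) over F_19: 15x^4 + 11x^3 + 7x^2 + 10x + 1 = (15x + 4)·(x^3 + 3x^2 + 8x + 3) + (8x^2 + 9x + 8). Hence a·b ≡ 8x^2 + 9x + 8 (mod f). (F_19[x]/(f) is a field with 19^3 = 6859 elements since f is irreducible of degree 3.)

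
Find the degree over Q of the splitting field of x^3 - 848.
[K : Q] = 6

The roots of x^3 - 848 are ∛848, ω∛848, ω^2∛848 where ω = e^(2πi/3) is a primitive cube root of unity, so K = Q(∛848, ω). Now [Q(∛848):Q] = 3 (since 848 is not a perfect cube, x^3 - 848 is irreducible) and [Q(ω):Q] = 2. Both 2 and 3 divide [K:Q], and [K:Q] ≤ 3·2 = 6, so [K:Q] = 6. (Equivalently: Q(∛848) ⊂ R but ω ∉ R, so [K : Q(∛848)] = 2.)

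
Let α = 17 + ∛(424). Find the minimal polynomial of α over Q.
m_α(x) = x^3 - 51x^2 + 867x - 5337

Set β = α - 17 = ∛(424), so β^3 = 424. Then (α - 17)^3 - 424 = 0, i.e. α is a root of g(x) = (x - 17)^3 - 424 = x^3 - 51x^2 + 867x - 5337. Since g(x) = h(x - 17) where h(x) = x^3 - 424, and h is irreducible over Q (because 424 is not a perfect cube, so h has no rational root, and a monic cubic with no rational root is irreducible), g is also irreducible (irreducibility is preserved under the substitution x → x - 17). Hence m_α(x) = x^3 - 51x^2 + 867x - 5337.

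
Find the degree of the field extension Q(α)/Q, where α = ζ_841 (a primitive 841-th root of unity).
[Q(α):Q] = 812

The minimal polynomial of ζ_841 over Q is the 841-th cyclotomic polynomial Φ_841(x), which is irreducible over Q and has degree φ(841) = 812. Hence [Q(α):Q] = φ(841) = 812.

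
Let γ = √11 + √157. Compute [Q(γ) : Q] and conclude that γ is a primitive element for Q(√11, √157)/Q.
[Q(γ) : Q] = 4 (equivalently, Q(γ) = Q(√11, √157))

Obviously Q(γ) ⊆ Q(√11, √157), and [Q(√11, √157):Q] = 4 (since 11, 157 are distinct squarefree integers > 1 with 1727 not a perfect square). To show equality we compute the minimal polynomial of γ. From γ = √11 + √157: γ^2 = 11 + 2√(1727) + 157 = 168 + 2√(1727), so γ^2 - 168 = 2√(1727); squaring, (γ^2 - 168)^2 = 4·1727, i.e. γ^4 - 336γ^2 + 28224 - 6908 = 0, i.e. γ^4 - 336γ^2 + 21316 = 0. So γ is a root of x^4 - 336x^2 + 21316. This polynomial is irreducible over Q: it has no rational root (each ±√11 ± √157 is irrational), and any factorization into two quadratics over Q would force √(1727) ∈ Q (pairing opposite roots) or √11, √157 ∈ Q (other pairings), all impossible. Hence [Q(γ):Q] = 4 = [Q(√11, √157):Q], so Q(γ) = Q(√11, √157).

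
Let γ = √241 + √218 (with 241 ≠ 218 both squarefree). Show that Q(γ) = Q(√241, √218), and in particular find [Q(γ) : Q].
[Q(γ) : Q] = 4 (equivalently, Q(γ) = Q(√241, √218))

Obviously Q(γ) ⊆ Q(√241, √218), and [Q(√241, √218):Q] = 4 (since 241, 218 are distinct squarefree integers > 1 with 52538 not a perfect square). To show equality we compute the minimal polynomial of γ. From γ = √241 + √218: γ^2 = 241 + 2√(52538) + 218 = 459 + 2√(52538), so γ^2 - 459 = 2√(52538); squaring, (γ^2 - 459)^2 = 4·52538, i.e. γ^4 - 918γ^2 + 210681 - 210152 = 0, i.e. γ^4 - 918γ^2 + 529 = 0. So γ is a root of x^4 - 918x^2 + 529. This polynomial is irreducible over Q: it has no rational root (each ±√241 ± √218 is irrational), and any factorization into two quadratics over Q would force √(52538) ∈ Q (pairing opposite roots) or √241, √218 ∈ Q (other pairings), all impossible. Hence [Q(γ):Q] = 4 = [Q(√241, √218):Q], so Q(γ) = Q(√241, √218).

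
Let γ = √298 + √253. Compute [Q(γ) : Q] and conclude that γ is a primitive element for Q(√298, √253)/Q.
[Q(γ) : Q] = 4 (equivalently, Q(γ) = Q(√298, √253))

Obviously Q(γ) ⊆ Q(√298, √253), and [Q(√298, √253):Q] = 4 (since 298, 253 are distinct squarefree integers > 1 with 75394 not a perfect square). To show equality we compute the minimal polynomial of γ. From γ = √298 + √253: γ^2 = 298 + 2√(75394) + 253 = 551 + 2√(75394), so γ^2 - 551 = 2√(75394); squaring, (γ^2 - 551)^2 = 4·75394, i.e. γ^4 - 1102γ^2 + 303601 - 301576 = 0, i.e. γ^4 - 1102γ^2 + 2025 = 0. So γ is a root of x^4 - 1102x^2 + 2025. This polynomial is irreducible over Q: it has no rational root (each ±√298 ± √253 is irrational), and any factorization into two quadratics over Q would force √(75394) ∈ Q (pairing opposite roots) or √298, √253 ∈ Q (other pairings), all impossible. Hence [Q(γ):Q] = 4 = [Q(√298, √253):Q], so Q(γ) = Q(√298, √253).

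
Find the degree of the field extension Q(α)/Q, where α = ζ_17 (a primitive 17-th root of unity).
[Q(α):Q] = 16

The minimal polynomial of ζ_17 over Q is the 17-th cyclotomic polynomial Φ_17(x), which is irreducible over Q and has degree φ(17) = 16. Hence [Q(α):Q] = φ(17) = 16.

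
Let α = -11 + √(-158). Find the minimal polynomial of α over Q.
m_α(x) = x^2 + 22x + 279

From α + 11 = √(-158), squaring gives (α + 11)^2 = -158, i.e. α^2 + 22α + 121 = -158, so α^2 + 22α + 279 = 0. The discriminant of x^2 + 22x + 279 is (22)^2 - 4·(279) = 484 - 1116 = -632, and 4·(-158) is not a perfect square in Q since -158 is squarefree and ≠ 1. Hence x^2 + 22x + 279 is irreducible over Q and is the minimal polynomial of α.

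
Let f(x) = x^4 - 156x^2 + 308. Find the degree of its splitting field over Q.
[K : Q] = 4

Solving the quadratic in x^2: x^2 = (156 ± √(156^2 - 4·308))/2 = (156 ± √23104)/2 = (156 ± 152)/2, giving x^2 = 154 or x^2 = 2. So f(x) = (x^2 - 154)(x^2 - 2) and the roots of f are ±√154, ±√2. Hence the splitting field is K = Q(√154, √2). Since 154 and 2 are distinct squarefree integers > 1, their product 308 is not a perfect square, so √2 ∉ Q(√154). By the tower law [K:Q] = [Q(√154,√2):Q(√154)] · [Q(√154):Q] = 2 · 2 = 4.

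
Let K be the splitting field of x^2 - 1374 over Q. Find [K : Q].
[K : Q] = 2

f(x) = x^2 - 1374 factors as (x - √1374)(x + √1374). The splitting field is K = Q(√1374). Since 1374 is squarefree and > 1, it is not a perfect square, so x^2 - 1374 is irreducible over Q and [Q(√1374) : Q] = 2. Hence [K : Q] = 2.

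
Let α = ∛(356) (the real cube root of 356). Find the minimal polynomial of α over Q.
m_α(x) = x^3 - 356

α satisfies α^3 = 356, so x^3 - 356 annihilates α. By the rational root test, a rational root p/q (in lowest terms) of x^3 - 356 would satisfy p^3 = 356 q^3, forcing q = 1 and p^3 = 356; but 356 is not a perfect cube, contradiction. A monic cubic over Q with no rational root is irreducible (any nontrivial factorization would include a linear factor). Hence x^3 - 356 is the minimal polynomial of α, and in particular [Q(α):Q] = 3.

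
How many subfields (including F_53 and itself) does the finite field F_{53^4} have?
F_{53^4} has 3 subfields

The subfields of F_{p^n} are exactly the fields F_{p^d} for d | n (each is the fixed field of the unique index-d subgroup of Gal(F_{p^n}/F_p) ≅ Z/nZ). The divisors of n = 4 are {1, 2, 4}, giving 3 subfields: F_{53^1}, F_{53^2}, F_{53^4}.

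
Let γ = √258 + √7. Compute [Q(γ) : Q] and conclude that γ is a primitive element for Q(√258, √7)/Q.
[Q(γ) : Q] = 4 (equivalently, Q(γ) = Q(√258, √7))

Obviously Q(γ) ⊆ Q(√258, √7), and [Q(√258, √7):Q] = 4 (since 258, 7 are distinct squarefree integers > 1 with 1806 not a perfect square). To show equality we compute the minimal polynomial of γ. From γ = √258 + √7: γ^2 = 258 + 2√(1806) + 7 = 265 + 2√(1806), so γ^2 - 265 = 2√(1806); squaring, (γ^2 - 265)^2 = 4·1806, i.e. γ^4 - 530γ^2 + 70225 - 7224 = 0, i.e. γ^4 - 530γ^2 + 63001 = 0. So γ is a root of x^4 - 530x^2 + 63001. This polynomial is irreducible over Q: it has no rational root (each ±√258 ± √7 is irrational), and any factorization into two quadratics over Q would force √(1806) ∈ Q (pairing opposite roots) or √258, √7 ∈ Q (other pairings), all impossible. Hence [Q(γ):Q] = 4 = [Q(√258, √7):Q], so Q(γ) = Q(√258, √7).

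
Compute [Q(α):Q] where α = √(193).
[Q(α):Q] = 2

[Q(α):Q] equals the degree of the minimal polynomial of α. Here α^2 = 193 and x^2 - 193 is irreducible (d = 193 is squarefree, ≠ 1, hence not a square), so deg(m_α) = 2. Thus [Q(α):Q] = 2.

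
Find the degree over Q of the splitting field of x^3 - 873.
[K : Q] = 6

The roots of x^3 - 873 are ∛873, ω∛873, ω^2∛873 where ω = e^(2πi/3) is a primitive cube root of unity, so K = Q(∛873, ω). Now [Q(∛873):Q] = 3 (since 873 is not a perfect cube, x^3 - 873 is irreducible) and [Q(ω):Q] = 2. Both 2 and 3 divide [K:Q], and [K:Q] ≤ 3·2 = 6, so [K:Q] = 6. (Equivalently: Q(∛873) ⊂ R but ω ∉ R, so [K : Q(∛873)] = 2.)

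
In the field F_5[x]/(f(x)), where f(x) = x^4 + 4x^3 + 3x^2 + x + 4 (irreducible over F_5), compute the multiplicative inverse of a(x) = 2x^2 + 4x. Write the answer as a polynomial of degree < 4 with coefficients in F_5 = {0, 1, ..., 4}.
a(x)^(-1) ≡ 2x^3 + 2x^2 + 4x + 3 (mod f(x))

Since f is irreducible over F_5, F_5[x]/(f) is a field and a(x) ≠ 0 has an inverse. Apply the extended Euclidean algorithm to f(x) and a(x) in F_5[x]: f(x) = (3x^2 + x + 2)·a(x) + (3x + 4);  a(x) = (4x + 1)·(3x + 4) + (1). The last nonzero remainder is the constant 1 = gcd(f, a) in F_5. Back-substituting through the division chain expresses 1 = s(x)·a(x) + t(x)·f(x) with s(x) ≡ 2x^3 + 2x^2 + 4x + 3 (mod f), so a(x)^(-1) ≡ s(x) = 2x^3 + 2x^2 + 4x + 3 (mod f). Check: (2x^2 + 4x)·(2x^3 + 2x^2 + 4x + 3) = 4x^5 + 2x^4 + x^3 + 2x^2 + 2x ≡ 1 (mod x^4 + 4x^3 + 3x^2 + x + 4).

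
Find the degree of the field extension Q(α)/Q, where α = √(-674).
[Q(α):Q] = 2

[Q(α):Q] equals the degree of the minimal polynomial of α. Here α^2 = -674 and x^2 + 674 is irreducible (d = -674 is squarefree, ≠ 1, hence not a square), so deg(m_α) = 2. Thus [Q(α):Q] = 2.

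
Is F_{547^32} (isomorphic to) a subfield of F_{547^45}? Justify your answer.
No: F_{547^32} is not a subfield of F_{547^45}

F_{p^m} embeds in F_{p^n} iff m | n. Here 32 ∤ 45 (since 45 = 1·32 + 13 with remainder 13 ≠ 0), so F_{547^32} is not a subfield of F_{547^45}. Equivalently: if it were, the tower law would give 32 = [F_{547^32}:F_547] dividing [F_{547^45}:F_547] = 45, contradiction.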